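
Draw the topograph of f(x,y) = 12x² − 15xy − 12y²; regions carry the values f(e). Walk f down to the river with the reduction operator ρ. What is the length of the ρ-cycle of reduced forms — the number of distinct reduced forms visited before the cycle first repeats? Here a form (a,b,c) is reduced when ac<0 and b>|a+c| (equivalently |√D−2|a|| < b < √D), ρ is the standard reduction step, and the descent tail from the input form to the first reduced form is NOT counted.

D = 801, ⌊√D⌋ = 28
descent: ρ → (-12,15,12)  [lands on river]
river: ρ → (12,9,-15)
river: ρ → (-15,21,6)
river: ρ → (6,27,-3)
river: ρ → (-3,27,6)
river: ρ → (6,21,-15)
river: ρ → (-15,9,12)
river: ρ → (12,15,-12)
river: ρ → (-12,9,15)
river: ρ → (15,21,-6)
river: ρ → (-6,27,3)
river: ρ → (3,27,-6)
river: ρ → (-6,21,15)
river: ρ → (15,9,-12)
ρ-cycle length = 14 (tail of 1 descent step not counted)

14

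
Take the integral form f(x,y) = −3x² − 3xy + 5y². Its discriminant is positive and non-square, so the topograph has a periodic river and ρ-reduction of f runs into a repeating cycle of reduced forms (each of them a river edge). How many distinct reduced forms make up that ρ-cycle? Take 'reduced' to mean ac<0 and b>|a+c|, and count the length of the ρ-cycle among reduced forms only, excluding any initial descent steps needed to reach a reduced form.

D = 69, ⌊√D⌋ = 8
descent: ρ → (5,3,-3)  [lands on river]
river: ρ → (-3,3,5)
river: ρ → (5,7,-1)
river: ρ → (-1,7,5)
ρ-cycle length = 4 (tail of 1 descent step not counted)

4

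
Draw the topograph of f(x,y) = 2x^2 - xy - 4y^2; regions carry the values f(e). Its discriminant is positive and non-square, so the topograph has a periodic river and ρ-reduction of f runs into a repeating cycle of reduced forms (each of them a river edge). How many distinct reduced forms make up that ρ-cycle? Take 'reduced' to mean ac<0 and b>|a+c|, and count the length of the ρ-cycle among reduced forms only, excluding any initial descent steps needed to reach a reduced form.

D = 33, ⌊√D⌋ = 5
descent: ρ → (-4,1,2)
descent: ρ → (2,3,-3)  [lands on river]
river: ρ → (-3,3,2)
river: ρ → (2,5,-1)
river: ρ → (-1,5,2)
ρ-cycle length = 4 (tail of 2 descent steps not counted)

4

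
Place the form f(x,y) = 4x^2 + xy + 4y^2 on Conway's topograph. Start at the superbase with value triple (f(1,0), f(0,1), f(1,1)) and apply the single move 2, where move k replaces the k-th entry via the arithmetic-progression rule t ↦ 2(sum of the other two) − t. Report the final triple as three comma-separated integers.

start (4,4,9) = (f(1,0),f(0,1),f(1,1))
replace slot 2: 2·(4+9) − 4 = 22 → (4,22,9)

4,22,9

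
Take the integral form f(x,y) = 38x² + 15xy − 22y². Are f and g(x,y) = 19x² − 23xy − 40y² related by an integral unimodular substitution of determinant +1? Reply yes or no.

D₁ = 3569, D₂ = 3569
river cycle of f (length 14): (-22, 29, 31), (31, 33, -20), (-20, 47, 17), (17, 55, -8), (-8, 57, 10), (10, 43, -43), (-43, 43, 10), (10, 57, -8), (-8, 55, 17), (17, 47, -20), … (4 more)
river cycle of g (length 16): (-40, 23, 19), (19, 53, -10), (-10, 47, 34), (34, 21, -23), (-23, 25, 32), (32, 39, -16), (-16, 57, 5), (5, 53, -38), (-38, 23, 20), (20, 57, -4), … (6 more)
cycles differ ⇒ inequivalent

no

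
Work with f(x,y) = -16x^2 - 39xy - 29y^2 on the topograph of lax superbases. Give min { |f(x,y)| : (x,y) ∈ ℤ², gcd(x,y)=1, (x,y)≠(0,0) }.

translate: b→7 (≡39 mod 32), so (16,39,29)→(16,7,6)
flip: (16,7,6)→(6,-7,16)
translate: b→5 (≡-7 mod 12), so (6,-7,16)→(6,5,15)
reduced (well bottom): (6,5,15) with a≤c, −a<b≤a
well minimum |f| = |-6| = 6 (negative-definite)

6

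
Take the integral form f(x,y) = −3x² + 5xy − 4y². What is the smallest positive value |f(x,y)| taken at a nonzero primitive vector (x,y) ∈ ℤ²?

translate: b→1 (≡-5 mod 6), so (3,-5,4)→(3,1,2)
flip: (3,1,2)→(2,-1,3)
reduced (well bottom): (2,-1,3) with a≤c, −a<b≤a
well minimum |f| = |-2| = 2 (negative-definite)

2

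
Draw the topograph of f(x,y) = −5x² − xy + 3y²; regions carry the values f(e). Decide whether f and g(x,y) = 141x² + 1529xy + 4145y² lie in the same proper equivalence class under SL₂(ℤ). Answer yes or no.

D₁ = 61, D₂ = 61
river cycle of f (length 6): (3, 7, -1), (-1, 7, 3), (3, 5, -3), (-3, 7, 1), (1, 7, -3), (-3, 5, 3)
river cycle of g (length 6): (3, 7, -1), (-1, 7, 3), (3, 5, -3), (-3, 7, 1), (1, 7, -3), (-3, 5, 3)
cycles coincide ⇒ equivalent

yes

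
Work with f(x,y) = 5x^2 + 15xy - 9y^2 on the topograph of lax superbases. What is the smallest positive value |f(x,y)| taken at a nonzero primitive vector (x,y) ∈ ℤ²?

river: ρ → (-9,3,11)
river: ρ → (11,19,-1)
river: ρ → (-1,19,11)
river: ρ → (11,3,-9)
river: ρ → (-9,15,5)
river: ρ → (5,15,-9)
closes: descent 0, river 6
min |a| on river = 1

1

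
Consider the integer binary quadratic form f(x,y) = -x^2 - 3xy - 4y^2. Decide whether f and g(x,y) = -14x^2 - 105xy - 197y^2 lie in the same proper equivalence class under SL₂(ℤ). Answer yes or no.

D₁ = -7, D₂ = -7
f is negative-definite; reduce −f:
−f: translate: b→1 (≡3 mod 2), so (1,3,4)→(1,1,2)
−f: reduced (well bottom): (1,1,2) with a≤c, −a<b≤a
flip sign back: reduced form of f is (-1,-1,-2)
g is negative-definite; reduce −g:
−g: translate: b→-7 (≡105 mod 28), so (14,105,197)→(14,-7,1)
−g: flip: (14,-7,1)→(1,7,14)
−g: translate: b→1 (≡7 mod 2), so (1,7,14)→(1,1,2)
−g: reduced (well bottom): (1,1,2) with a≤c, −a<b≤a
flip sign back: reduced form of g is (-1,-1,-2)
reduced forms (-1, -1, -2) vs (-1, -1, -2) ⇒ equivalent

yes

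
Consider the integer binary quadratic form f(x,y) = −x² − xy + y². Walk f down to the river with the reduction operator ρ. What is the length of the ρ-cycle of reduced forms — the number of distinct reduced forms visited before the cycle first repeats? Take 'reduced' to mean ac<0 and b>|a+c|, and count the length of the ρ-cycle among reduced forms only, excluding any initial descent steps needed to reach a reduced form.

D = 5, ⌊√D⌋ = 2
descent: ρ → (1,1,-1)  [lands on river]
river: ρ → (-1,1,1)
ρ-cycle length = 2 (tail of 1 descent step not counted)

2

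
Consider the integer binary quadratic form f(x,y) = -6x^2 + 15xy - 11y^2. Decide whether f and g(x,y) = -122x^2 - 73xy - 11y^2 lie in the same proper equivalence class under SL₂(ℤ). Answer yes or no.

D₁ = -39, D₂ = -39
f is negative-definite; reduce −f:
−f: translate: b→-3 (≡-15 mod 12), so (6,-15,11)→(6,-3,2)
−f: flip: (6,-3,2)→(2,3,6)
−f: translate: b→-1 (≡3 mod 4), so (2,3,6)→(2,-1,5)
−f: reduced (well bottom): (2,-1,5) with a≤c, −a<b≤a
flip sign back: reduced form of f is (-2,1,-5)
g is negative-definite; reduce −g:
−g: flip: (122,73,11)→(11,-73,122)
−g: translate: b→-7 (≡-73 mod 22), so (11,-73,122)→(11,-7,2)
−g: flip: (11,-7,2)→(2,7,11)
−g: translate: b→-1 (≡7 mod 4), so (2,7,11)→(2,-1,5)
−g: reduced (well bottom): (2,-1,5) with a≤c, −a<b≤a
flip sign back: reduced form of g is (-2,1,-5)
reduced forms (-2, 1, -5) vs (-2, 1, -5) ⇒ equivalent

yes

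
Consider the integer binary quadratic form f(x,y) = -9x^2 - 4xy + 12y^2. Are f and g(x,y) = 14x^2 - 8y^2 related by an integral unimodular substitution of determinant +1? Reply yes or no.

D₁ = 448, D₂ = 448
river cycle of f (length 6): (12, 4, -9), (-9, 14, 7), (7, 14, -9), (-9, 4, 12), (12, 20, -1), (-1, 20, 12)
river cycle of g (length 4): (-8, 16, 6), (6, 20, -2), (-2, 20, 6), (6, 16, -8)
cycles differ ⇒ inequivalent

no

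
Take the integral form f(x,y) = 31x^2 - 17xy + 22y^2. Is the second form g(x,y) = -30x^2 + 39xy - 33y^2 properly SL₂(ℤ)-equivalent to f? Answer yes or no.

D₁ = -2439, D₂ = -2439
f: flip: (31,-17,22)→(22,17,31)
f: reduced (well bottom): (22,17,31) with a≤c, −a<b≤a
g is negative-definite; reduce −g:
−g: translate: b→21 (≡-39 mod 60), so (30,-39,33)→(30,21,24)
−g: flip: (30,21,24)→(24,-21,30)
−g: reduced (well bottom): (24,-21,30) with a≤c, −a<b≤a
flip sign back: reduced form of g is (-24,21,-30)
reduced forms (22, 17, 31) vs (-24, 21, -30) ⇒ inequivalent

no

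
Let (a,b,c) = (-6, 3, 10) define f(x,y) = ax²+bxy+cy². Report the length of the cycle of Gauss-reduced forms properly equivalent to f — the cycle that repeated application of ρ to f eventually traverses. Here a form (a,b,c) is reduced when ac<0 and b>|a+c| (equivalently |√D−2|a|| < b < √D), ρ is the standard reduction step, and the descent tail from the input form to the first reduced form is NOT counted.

D = 249, ⌊√D⌋ = 15
descent: ρ → (10,-3,-6)
descent: ρ → (-6,15,1)  [lands on river]
river: ρ → (1,15,-6)
river: ρ → (-6,9,7)
river: ρ → (7,5,-8)
river: ρ → (-8,11,4)
river: ρ → (4,13,-5)
river: ρ → (-5,7,10)
river: ρ → (10,13,-2)
river: ρ → (-2,15,3)
river: ρ → (3,15,-2)
river: ρ → (-2,13,10)
river: ρ → (10,7,-5)
river: ρ → (-5,13,4)
river: ρ → (4,11,-8)
river: ρ → (-8,5,7)
river: ρ → (7,9,-6)
ρ-cycle length = 16 (tail of 2 descent steps not counted)

16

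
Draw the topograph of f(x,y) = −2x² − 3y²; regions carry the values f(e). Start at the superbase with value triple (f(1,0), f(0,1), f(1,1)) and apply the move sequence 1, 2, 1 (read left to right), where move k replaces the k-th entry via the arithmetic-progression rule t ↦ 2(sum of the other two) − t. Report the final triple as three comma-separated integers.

start (-2,-3,-5) = (f(1,0),f(0,1),f(1,1))
replace slot 1: 2·((-3)+(-5)) − (-2) = -14 → (-14,-3,-5)
replace slot 2: 2·((-14)+(-5)) − (-3) = -35 → (-14,-35,-5)
replace slot 1: 2·((-35)+(-5)) − (-14) = -66 → (-66,-35,-5)

-66,-35,-5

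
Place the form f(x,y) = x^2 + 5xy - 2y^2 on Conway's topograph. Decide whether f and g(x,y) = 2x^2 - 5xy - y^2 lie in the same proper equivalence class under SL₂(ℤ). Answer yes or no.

D₁ = 33, D₂ = 33
river cycle of f (length 4): (-2, 3, 3), (3, 3, -2), (-2, 5, 1), (1, 5, -2)
river cycle of g (length 4): (-1, 5, 2), (2, 3, -3), (-3, 3, 2), (2, 5, -1)
cycles differ ⇒ inequivalent

no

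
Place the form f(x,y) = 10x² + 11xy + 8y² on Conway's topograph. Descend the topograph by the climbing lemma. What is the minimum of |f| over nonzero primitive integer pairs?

translate: b→-9 (≡11 mod 20), so (10,11,8)→(10,-9,7)
flip: (10,-9,7)→(7,9,10)
translate: b→-5 (≡9 mod 14), so (7,9,10)→(7,-5,8)
reduced (well bottom): (7,-5,8) with a≤c, −a<b≤a
well minimum = a = 7

7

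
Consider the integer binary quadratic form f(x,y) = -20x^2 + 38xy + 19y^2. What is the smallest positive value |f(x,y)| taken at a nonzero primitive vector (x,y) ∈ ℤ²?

river: ρ → (19,38,-20)
river: ρ → (-20,42,15)
river: ρ → (15,48,-11)
river: ρ → (-11,40,31)
river: ρ → (31,22,-20)
river: ρ → (-20,18,33)
river: ρ → (33,48,-5)
river: ρ → (-5,52,13)
river: ρ → (13,52,-5)
river: ρ → (-5,48,33)
river: ρ → (33,18,-20)
river: ρ → (-20,22,31)
river: ρ → (31,40,-11)
river: ρ → (-11,48,15)
river: ρ → (15,42,-20)
river: ρ → (-20,38,19)
closes: descent 0, river 16
min |a| on river = 5

5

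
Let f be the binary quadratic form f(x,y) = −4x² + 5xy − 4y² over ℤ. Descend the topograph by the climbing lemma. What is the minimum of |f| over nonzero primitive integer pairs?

translate: b→3 (≡-5 mod 8), so (4,-5,4)→(4,3,3)
flip: (4,3,3)→(3,-3,4)
translate: b→3 (≡-3 mod 6), so (3,-3,4)→(3,3,4)
reduced (well bottom): (3,3,4) with a≤c, −a<b≤a
well minimum |f| = |-3| = 3 (negative-definite)

3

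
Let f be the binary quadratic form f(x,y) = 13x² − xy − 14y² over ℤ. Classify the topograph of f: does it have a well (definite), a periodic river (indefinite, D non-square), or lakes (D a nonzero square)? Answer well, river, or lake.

D = b²−4ac = (-1)² − 4·13·(-14) = 729
D = 27² is a perfect square ⇒ form factors over ℤ ⇒ lakes

lake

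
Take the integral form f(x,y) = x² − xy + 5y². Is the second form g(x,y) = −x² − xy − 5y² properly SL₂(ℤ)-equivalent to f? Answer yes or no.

D₁ = -19, D₂ = -19
f: translate: b→1 (≡-1 mod 2), so (1,-1,5)→(1,1,5)
f: reduced (well bottom): (1,1,5) with a≤c, −a<b≤a
g is negative-definite; reduce −g:
−g: reduced (well bottom): (1,1,5) with a≤c, −a<b≤a
flip sign back: reduced form of g is (-1,-1,-5)
reduced forms (1, 1, 5) vs (-1, -1, -5) ⇒ inequivalent

no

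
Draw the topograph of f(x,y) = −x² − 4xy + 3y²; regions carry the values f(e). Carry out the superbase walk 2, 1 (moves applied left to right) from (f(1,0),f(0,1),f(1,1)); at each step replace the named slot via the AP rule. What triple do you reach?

start (-1,3,-2) = (f(1,0),f(0,1),f(1,1))
replace slot 2: 2·((-1)+(-2)) − 3 = -9 → (-1,-9,-2)
replace slot 1: 2·((-9)+(-2)) − (-1) = -21 → (-21,-9,-2)

-21,-9,-2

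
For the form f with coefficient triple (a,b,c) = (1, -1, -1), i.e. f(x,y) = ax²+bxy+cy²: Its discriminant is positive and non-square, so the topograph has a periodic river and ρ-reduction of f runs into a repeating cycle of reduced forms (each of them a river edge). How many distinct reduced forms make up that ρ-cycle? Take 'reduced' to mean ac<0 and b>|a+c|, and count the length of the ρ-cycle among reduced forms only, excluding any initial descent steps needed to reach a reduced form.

D = 5, ⌊√D⌋ = 2
descent: ρ → (-1,1,1)  [lands on river]
river: ρ → (1,1,-1)
ρ-cycle length = 2 (tail of 1 descent step not counted)

2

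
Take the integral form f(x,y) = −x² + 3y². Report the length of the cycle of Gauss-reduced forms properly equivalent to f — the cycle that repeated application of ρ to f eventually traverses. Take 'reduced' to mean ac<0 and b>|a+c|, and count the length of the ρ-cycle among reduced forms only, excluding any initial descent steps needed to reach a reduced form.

D = 12, ⌊√D⌋ = 3
descent: ρ → (3,0,-1)
descent: ρ → (-1,2,2)  [lands on river]
river: ρ → (2,2,-1)
ρ-cycle length = 2 (tail of 2 descent steps not counted)

2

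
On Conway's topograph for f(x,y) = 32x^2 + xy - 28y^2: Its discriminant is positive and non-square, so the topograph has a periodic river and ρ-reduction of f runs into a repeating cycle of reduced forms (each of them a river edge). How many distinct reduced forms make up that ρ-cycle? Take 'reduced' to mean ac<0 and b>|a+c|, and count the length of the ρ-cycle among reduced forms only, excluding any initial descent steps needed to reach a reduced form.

D = 3585, ⌊√D⌋ = 59
descent: ρ → (-28,55,5)  [lands on river]
river: ρ → (5,55,-28)
river: ρ → (-28,57,3)
river: ρ → (3,57,-28)
ρ-cycle length = 4 (tail of 1 descent step not counted)

4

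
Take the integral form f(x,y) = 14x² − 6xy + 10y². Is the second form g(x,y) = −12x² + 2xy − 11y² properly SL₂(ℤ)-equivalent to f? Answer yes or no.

D₁ = -524, D₂ = -524
f: flip: (14,-6,10)→(10,6,14)
f: reduced (well bottom): (10,6,14) with a≤c, −a<b≤a
g is negative-definite; reduce −g:
−g: flip: (12,-2,11)→(11,2,12)
−g: reduced (well bottom): (11,2,12) with a≤c, −a<b≤a
flip sign back: reduced form of g is (-11,-2,-12)
reduced forms (10, 6, 14) vs (-11, -2, -12) ⇒ inequivalent

no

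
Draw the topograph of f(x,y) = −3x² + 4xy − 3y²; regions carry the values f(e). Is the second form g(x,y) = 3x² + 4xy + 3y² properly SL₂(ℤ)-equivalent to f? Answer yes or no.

D₁ = -20, D₂ = -20
f is negative-definite; reduce −f:
−f: translate: b→2 (≡-4 mod 6), so (3,-4,3)→(3,2,2)
−f: flip: (3,2,2)→(2,-2,3)
−f: translate: b→2 (≡-2 mod 4), so (2,-2,3)→(2,2,3)
−f: reduced (well bottom): (2,2,3) with a≤c, −a<b≤a
flip sign back: reduced form of f is (-2,-2,-3)
g: translate: b→-2 (≡4 mod 6), so (3,4,3)→(3,-2,2)
g: flip: (3,-2,2)→(2,2,3)
g: reduced (well bottom): (2,2,3) with a≤c, −a<b≤a
reduced forms (-2, -2, -3) vs (2, 2, 3) ⇒ inequivalent

no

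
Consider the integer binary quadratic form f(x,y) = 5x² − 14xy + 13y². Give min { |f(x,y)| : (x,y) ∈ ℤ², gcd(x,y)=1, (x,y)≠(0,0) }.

translate: b→-4 (≡-14 mod 10), so (5,-14,13)→(5,-4,4)
flip: (5,-4,4)→(4,4,5)
reduced (well bottom): (4,4,5) with a≤c, −a<b≤a
well minimum = a = 4

4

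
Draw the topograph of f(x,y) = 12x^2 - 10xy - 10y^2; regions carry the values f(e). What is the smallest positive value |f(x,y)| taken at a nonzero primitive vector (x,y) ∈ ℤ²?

descent: ρ → (-10,10,12)  [lands on river]
river: ρ → (12,14,-8)
river: ρ → (-8,18,8)
river: ρ → (8,14,-12)
river: ρ → (-12,10,10)
river: ρ → (10,10,-12)
river: ρ → (-12,14,8)
river: ρ → (8,18,-8)
river: ρ → (-8,14,12)
river: ρ → (12,10,-10)
closes: descent 1, river 10
min |a| on river = 8

8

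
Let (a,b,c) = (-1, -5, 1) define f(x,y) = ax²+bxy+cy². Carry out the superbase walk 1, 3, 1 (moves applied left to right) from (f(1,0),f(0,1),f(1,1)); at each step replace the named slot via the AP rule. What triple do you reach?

start (-1,1,-5) = (f(1,0),f(0,1),f(1,1))
replace slot 1: 2·(1+(-5)) − (-1) = -7 → (-7,1,-5)
replace slot 3: 2·((-7)+1) − (-5) = -7 → (-7,1,-7)
replace slot 1: 2·(1+(-7)) − (-7) = -5 → (-5,1,-7)

-5,1,-7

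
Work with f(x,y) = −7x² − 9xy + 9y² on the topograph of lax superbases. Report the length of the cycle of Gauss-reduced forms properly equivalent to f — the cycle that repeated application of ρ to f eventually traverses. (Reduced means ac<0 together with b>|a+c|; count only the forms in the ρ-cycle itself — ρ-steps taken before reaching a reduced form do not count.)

D = 333, ⌊√D⌋ = 18
descent: ρ → (9,9,-7)  [lands on river]
river: ρ → (-7,5,11)
river: ρ → (11,17,-1)
river: ρ → (-1,17,11)
river: ρ → (11,5,-7)
river: ρ → (-7,9,9)
ρ-cycle length = 6 (tail of 1 descent step not counted)

6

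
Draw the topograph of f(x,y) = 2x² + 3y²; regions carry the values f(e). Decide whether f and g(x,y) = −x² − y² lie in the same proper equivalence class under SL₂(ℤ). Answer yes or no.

D₁ = -24, D₂ = -4
discriminants differ ⇒ not SL₂(ℤ)-equivalent

no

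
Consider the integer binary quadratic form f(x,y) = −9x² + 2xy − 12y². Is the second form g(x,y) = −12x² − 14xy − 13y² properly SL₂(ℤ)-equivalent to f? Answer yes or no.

D₁ = -428, D₂ = -428
f is negative-definite; reduce −f:
−f: reduced (well bottom): (9,-2,12) with a≤c, −a<b≤a
flip sign back: reduced form of f is (-9,2,-12)
g is negative-definite; reduce −g:
−g: translate: b→-10 (≡14 mod 24), so (12,14,13)→(12,-10,11)
−g: flip: (12,-10,11)→(11,10,12)
−g: reduced (well bottom): (11,10,12) with a≤c, −a<b≤a
flip sign back: reduced form of g is (-11,-10,-12)
reduced forms (-9, 2, -12) vs (-11, -10, -12) ⇒ inequivalent

no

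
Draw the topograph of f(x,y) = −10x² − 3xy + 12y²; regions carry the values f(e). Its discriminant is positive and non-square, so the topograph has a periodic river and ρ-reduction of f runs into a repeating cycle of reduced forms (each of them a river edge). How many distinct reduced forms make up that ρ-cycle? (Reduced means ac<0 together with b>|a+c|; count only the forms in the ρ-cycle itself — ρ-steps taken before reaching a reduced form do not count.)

D = 489, ⌊√D⌋ = 22
descent: ρ → (12,3,-10)  [lands on river]
river: ρ → (-10,17,5)
river: ρ → (5,13,-16)
river: ρ → (-16,19,2)
river: ρ → (2,21,-6)
river: ρ → (-6,15,11)
river: ρ → (11,7,-10)
river: ρ → (-10,13,8)
river: ρ → (8,19,-4)
river: ρ → (-4,21,3)
river: ρ → (3,21,-4)
river: ρ → (-4,19,8)
river: ρ → (8,13,-10)
river: ρ → (-10,7,11)
river: ρ → (11,15,-6)
river: ρ → (-6,21,2)
river: ρ → (2,19,-16)
river: ρ → (-16,13,5)
river: ρ → (5,17,-10)
river: ρ → (-10,3,12)
river: ρ → (12,21,-1)
river: ρ → (-1,21,12)
ρ-cycle length = 22 (tail of 1 descent step not counted)

22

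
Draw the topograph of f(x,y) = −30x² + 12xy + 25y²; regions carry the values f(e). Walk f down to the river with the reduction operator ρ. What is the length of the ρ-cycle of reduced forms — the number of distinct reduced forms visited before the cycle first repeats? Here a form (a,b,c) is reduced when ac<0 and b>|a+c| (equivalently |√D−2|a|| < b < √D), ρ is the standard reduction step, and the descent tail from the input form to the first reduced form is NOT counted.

D = 3144, ⌊√D⌋ = 56
river: ρ → (25,38,-17)
river: ρ → (-17,30,33)
river: ρ → (33,36,-14)
river: ρ → (-14,48,15)
river: ρ → (15,42,-23)
river: ρ → (-23,50,7)
river: ρ → (7,48,-30)
river: ρ → (-30,12,25)
ρ-cycle length = 8 (tail of 0 descent steps not counted)

8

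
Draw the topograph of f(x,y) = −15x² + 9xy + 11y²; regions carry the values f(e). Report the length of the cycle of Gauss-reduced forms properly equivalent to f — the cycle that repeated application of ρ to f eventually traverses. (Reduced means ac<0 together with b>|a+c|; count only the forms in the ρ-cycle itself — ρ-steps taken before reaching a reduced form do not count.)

D = 741, ⌊√D⌋ = 27
river: ρ → (11,13,-13)
river: ρ → (-13,13,11)
river: ρ → (11,9,-15)
river: ρ → (-15,21,5)
river: ρ → (5,19,-19)
river: ρ → (-19,19,5)
river: ρ → (5,21,-15)
river: ρ → (-15,9,11)
ρ-cycle length = 8 (tail of 0 descent steps not counted)

8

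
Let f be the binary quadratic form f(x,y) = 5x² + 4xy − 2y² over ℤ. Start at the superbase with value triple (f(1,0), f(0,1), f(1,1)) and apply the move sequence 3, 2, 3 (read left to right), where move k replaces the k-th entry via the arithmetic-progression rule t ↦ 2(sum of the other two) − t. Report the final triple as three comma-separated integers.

start (5,-2,7) = (f(1,0),f(0,1),f(1,1))
replace slot 3: 2·(5+(-2)) − 7 = -1 → (5,-2,-1)
replace slot 2: 2·(5+(-1)) − (-2) = 10 → (5,10,-1)
replace slot 3: 2·(5+10) − (-1) = 31 → (5,10,31)

5,10,31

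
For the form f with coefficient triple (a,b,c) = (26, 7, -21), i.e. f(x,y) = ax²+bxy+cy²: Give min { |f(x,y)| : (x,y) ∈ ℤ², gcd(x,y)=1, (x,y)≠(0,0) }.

river: ρ → (-21,35,12)
river: ρ → (12,37,-18)
river: ρ → (-18,35,14)
river: ρ → (14,21,-32)
river: ρ → (-32,43,3)
river: ρ → (3,47,-2)
river: ρ → (-2,45,26)
river: ρ → (26,7,-21)
closes: descent 0, river 8
min |a| on river = 2

2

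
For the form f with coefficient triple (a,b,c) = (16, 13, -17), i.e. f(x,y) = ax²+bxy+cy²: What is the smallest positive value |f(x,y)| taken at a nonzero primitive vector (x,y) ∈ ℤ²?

river: ρ → (-17,21,12)
river: ρ → (12,27,-11)
river: ρ → (-11,17,22)
river: ρ → (22,27,-6)
river: ρ → (-6,33,7)
river: ρ → (7,23,-26)
river: ρ → (-26,29,4)
river: ρ → (4,35,-2)
river: ρ → (-2,33,21)
river: ρ → (21,9,-14)
river: ρ → (-14,19,16)
river: ρ → (16,13,-17)
closes: descent 0, river 12
min |a| on river = 2

2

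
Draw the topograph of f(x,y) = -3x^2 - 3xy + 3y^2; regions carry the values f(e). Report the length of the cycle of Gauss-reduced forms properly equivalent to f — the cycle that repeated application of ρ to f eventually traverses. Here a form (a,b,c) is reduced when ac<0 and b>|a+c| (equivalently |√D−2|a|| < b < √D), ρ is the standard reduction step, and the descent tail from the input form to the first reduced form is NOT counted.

D = 45, ⌊√D⌋ = 6
descent: ρ → (3,3,-3)  [lands on river]
river: ρ → (-3,3,3)
ρ-cycle length = 2 (tail of 1 descent step not counted)

2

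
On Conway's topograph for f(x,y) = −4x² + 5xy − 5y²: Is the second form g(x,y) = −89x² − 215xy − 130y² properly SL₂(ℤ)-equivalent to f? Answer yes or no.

D₁ = -55, D₂ = -55
f is negative-definite; reduce −f:
−f: translate: b→3 (≡-5 mod 8), so (4,-5,5)→(4,3,4)
−f: reduced (well bottom): (4,3,4) with a≤c, −a<b≤a
flip sign back: reduced form of f is (-4,-3,-4)
g is negative-definite; reduce −g:
−g: translate: b→37 (≡215 mod 178), so (89,215,130)→(89,37,4)
−g: flip: (89,37,4)→(4,-37,89)
−g: translate: b→3 (≡-37 mod 8), so (4,-37,89)→(4,3,4)
−g: reduced (well bottom): (4,3,4) with a≤c, −a<b≤a
flip sign back: reduced form of g is (-4,-3,-4)
reduced forms (-4, -3, -4) vs (-4, -3, -4) ⇒ equivalent

yes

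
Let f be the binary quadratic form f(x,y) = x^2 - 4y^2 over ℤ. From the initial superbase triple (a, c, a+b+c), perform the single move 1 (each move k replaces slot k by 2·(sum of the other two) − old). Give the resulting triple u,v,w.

start (1,-4,-3) = (f(1,0),f(0,1),f(1,1))
replace slot 1: 2·((-4)+(-3)) − 1 = -15 → (-15,-4,-3)

-15,-4,-3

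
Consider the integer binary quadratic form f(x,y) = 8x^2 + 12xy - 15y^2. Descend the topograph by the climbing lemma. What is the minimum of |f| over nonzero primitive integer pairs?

river: ρ → (-15,18,5)
river: ρ → (5,22,-7)
river: ρ → (-7,20,8)
river: ρ → (8,12,-15)
closes: descent 0, river 4
min |a| on river = 5

5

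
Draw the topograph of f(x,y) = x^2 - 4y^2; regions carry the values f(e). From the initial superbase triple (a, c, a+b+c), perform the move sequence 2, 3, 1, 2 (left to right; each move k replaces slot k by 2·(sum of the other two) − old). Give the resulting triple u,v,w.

start (1,-4,-3) = (f(1,0),f(0,1),f(1,1))
replace slot 2: 2·(1+(-3)) − (-4) = 0 → (1,0,-3)
replace slot 3: 2·(1+0) − (-3) = 5 → (1,0,5)
replace slot 1: 2·(0+5) − 1 = 9 → (9,0,5)
replace slot 2: 2·(9+5) − 0 = 28 → (9,28,5)

9,28,5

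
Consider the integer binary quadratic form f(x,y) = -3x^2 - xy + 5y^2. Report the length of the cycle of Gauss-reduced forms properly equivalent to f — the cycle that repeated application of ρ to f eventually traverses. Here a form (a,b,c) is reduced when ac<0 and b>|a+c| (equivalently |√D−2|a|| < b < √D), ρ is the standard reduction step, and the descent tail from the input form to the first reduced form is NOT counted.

D = 61, ⌊√D⌋ = 7
descent: ρ → (5,1,-3)
descent: ρ → (-3,5,3)  [lands on river]
river: ρ → (3,7,-1)
river: ρ → (-1,7,3)
river: ρ → (3,5,-3)
river: ρ → (-3,7,1)
river: ρ → (1,7,-3)
ρ-cycle length = 6 (tail of 2 descent steps not counted)

6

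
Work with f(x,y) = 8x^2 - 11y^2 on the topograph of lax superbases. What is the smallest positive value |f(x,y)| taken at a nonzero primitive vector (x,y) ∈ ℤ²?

descent: ρ → (-11,0,8)
descent: ρ → (8,16,-3)  [lands on river]
river: ρ → (-3,14,13)
river: ρ → (13,12,-4)
river: ρ → (-4,12,13)
river: ρ → (13,14,-3)
river: ρ → (-3,16,8)
closes: descent 2, river 6
min |a| on river = 3

3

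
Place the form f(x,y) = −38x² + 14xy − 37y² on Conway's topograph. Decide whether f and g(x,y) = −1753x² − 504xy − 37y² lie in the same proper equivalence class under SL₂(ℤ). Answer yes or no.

D₁ = -5428, D₂ = -5428
f is negative-definite; reduce −f:
−f: flip: (38,-14,37)→(37,14,38)
−f: reduced (well bottom): (37,14,38) with a≤c, −a<b≤a
flip sign back: reduced form of f is (-37,-14,-38)
g is negative-definite; reduce −g:
−g: flip: (1753,504,37)→(37,-504,1753)
−g: translate: b→14 (≡-504 mod 74), so (37,-504,1753)→(37,14,38)
−g: reduced (well bottom): (37,14,38) with a≤c, −a<b≤a
flip sign back: reduced form of g is (-37,-14,-38)
reduced forms (-37, -14, -38) vs (-37, -14, -38) ⇒ equivalent

yes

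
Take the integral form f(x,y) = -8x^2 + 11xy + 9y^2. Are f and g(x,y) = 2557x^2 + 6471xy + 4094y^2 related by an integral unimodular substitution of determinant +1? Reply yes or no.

D₁ = 409, D₂ = 409
river cycle of f (length 54): (9, 7, -10), (-10, 13, 6), (6, 11, -12), (-12, 13, 5), (5, 17, -6), (-6, 19, 2), (2, 17, -15), (-15, 13, 4), (4, 19, -3), (-3, 17, 10), … (44 more)
river cycle of g (length 54): (9, 7, -10), (-10, 13, 6), (6, 11, -12), (-12, 13, 5), (5, 17, -6), (-6, 19, 2), (2, 17, -15), (-15, 13, 4), (4, 19, -3), (-3, 17, 10), … (44 more)
cycles coincide ⇒ equivalent

yes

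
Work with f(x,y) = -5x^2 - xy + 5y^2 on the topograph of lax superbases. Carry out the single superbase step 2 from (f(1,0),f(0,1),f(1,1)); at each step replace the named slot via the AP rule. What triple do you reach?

start (-5,5,-1) = (f(1,0),f(0,1),f(1,1))
replace slot 2: 2·((-5)+(-1)) − 5 = -17 → (-5,-17,-1)

-5,-17,-1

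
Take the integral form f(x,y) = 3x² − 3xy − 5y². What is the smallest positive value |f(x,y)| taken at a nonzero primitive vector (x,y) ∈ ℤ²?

descent: ρ → (-5,3,3)  [lands on river]
river: ρ → (3,3,-5)
river: ρ → (-5,7,1)
river: ρ → (1,7,-5)
closes: descent 1, river 4
min |a| on river = 1

1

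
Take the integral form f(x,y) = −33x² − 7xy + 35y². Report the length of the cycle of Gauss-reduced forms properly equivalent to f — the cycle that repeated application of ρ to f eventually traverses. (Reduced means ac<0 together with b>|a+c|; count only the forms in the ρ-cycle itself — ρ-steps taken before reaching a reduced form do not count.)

D = 4669, ⌊√D⌋ = 68
descent: ρ → (35,7,-33)  [lands on river]
river: ρ → (-33,59,9)
river: ρ → (9,67,-5)
river: ρ → (-5,63,35)
ρ-cycle length = 4 (tail of 1 descent step not counted)

4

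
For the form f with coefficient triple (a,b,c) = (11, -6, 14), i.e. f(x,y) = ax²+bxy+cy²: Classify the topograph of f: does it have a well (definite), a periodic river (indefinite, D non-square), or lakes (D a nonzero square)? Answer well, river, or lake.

D = b²−4ac = (-6)² − 4·11·14 = -580
D < 0 ⇒ definite ⇒ every region one sign ⇒ single well

well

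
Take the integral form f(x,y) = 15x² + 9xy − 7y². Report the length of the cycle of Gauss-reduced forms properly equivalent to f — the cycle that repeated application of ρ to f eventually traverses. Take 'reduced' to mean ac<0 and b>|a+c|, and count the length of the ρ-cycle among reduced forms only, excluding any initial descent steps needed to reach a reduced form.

D = 501, ⌊√D⌋ = 22
river: ρ → (-7,19,5)
river: ρ → (5,21,-3)
river: ρ → (-3,21,5)
river: ρ → (5,19,-7)
river: ρ → (-7,9,15)
river: ρ → (15,21,-1)
river: ρ → (-1,21,15)
river: ρ → (15,9,-7)
ρ-cycle length = 8 (tail of 0 descent steps not counted)

8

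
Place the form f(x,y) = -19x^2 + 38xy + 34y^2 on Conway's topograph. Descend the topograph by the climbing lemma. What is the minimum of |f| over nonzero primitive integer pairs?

river: ρ → (34,30,-23)
river: ρ → (-23,62,2)
river: ρ → (2,62,-23)
river: ρ → (-23,30,34)
river: ρ → (34,38,-19)
river: ρ → (-19,38,34)
closes: descent 0, river 6
min |a| on river = 2

2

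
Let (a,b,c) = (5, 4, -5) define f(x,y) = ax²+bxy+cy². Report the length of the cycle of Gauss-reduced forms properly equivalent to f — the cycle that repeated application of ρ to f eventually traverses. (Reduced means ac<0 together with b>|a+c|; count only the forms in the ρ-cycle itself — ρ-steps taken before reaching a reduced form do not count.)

D = 116, ⌊√D⌋ = 10
river: ρ → (-5,6,4)
river: ρ → (4,10,-1)
river: ρ → (-1,10,4)
river: ρ → (4,6,-5)
river: ρ → (-5,4,5)
river: ρ → (5,6,-4)
river: ρ → (-4,10,1)
river: ρ → (1,10,-4)
river: ρ → (-4,6,5)
river: ρ → (5,4,-5)
ρ-cycle length = 10 (tail of 0 descent steps not counted)

10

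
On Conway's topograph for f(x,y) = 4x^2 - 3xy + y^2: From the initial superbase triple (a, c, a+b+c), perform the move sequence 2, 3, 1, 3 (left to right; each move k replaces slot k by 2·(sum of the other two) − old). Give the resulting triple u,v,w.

start (4,1,2) = (f(1,0),f(0,1),f(1,1))
replace slot 2: 2·(4+2) − 1 = 11 → (4,11,2)
replace slot 3: 2·(4+11) − 2 = 28 → (4,11,28)
replace slot 1: 2·(11+28) − 4 = 74 → (74,11,28)
replace slot 3: 2·(74+11) − 28 = 142 → (74,11,142)

74,11,142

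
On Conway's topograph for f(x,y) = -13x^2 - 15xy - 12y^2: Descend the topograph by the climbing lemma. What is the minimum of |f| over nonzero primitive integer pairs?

translate: b→-11 (≡15 mod 26), so (13,15,12)→(13,-11,10)
flip: (13,-11,10)→(10,11,13)
translate: b→-9 (≡11 mod 20), so (10,11,13)→(10,-9,12)
reduced (well bottom): (10,-9,12) with a≤c, −a<b≤a
well minimum |f| = |-10| = 10 (negative-definite)

10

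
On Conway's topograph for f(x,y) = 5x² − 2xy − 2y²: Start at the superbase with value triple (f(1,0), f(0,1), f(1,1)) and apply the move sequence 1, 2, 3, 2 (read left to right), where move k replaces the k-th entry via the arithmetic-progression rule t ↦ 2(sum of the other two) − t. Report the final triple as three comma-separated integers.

start (5,-2,1) = (f(1,0),f(0,1),f(1,1))
replace slot 1: 2·((-2)+1) − 5 = -7 → (-7,-2,1)
replace slot 2: 2·((-7)+1) − (-2) = -10 → (-7,-10,1)
replace slot 3: 2·((-7)+(-10)) − 1 = -35 → (-7,-10,-35)
replace slot 2: 2·((-7)+(-35)) − (-10) = -74 → (-7,-74,-35)

-7,-74,-35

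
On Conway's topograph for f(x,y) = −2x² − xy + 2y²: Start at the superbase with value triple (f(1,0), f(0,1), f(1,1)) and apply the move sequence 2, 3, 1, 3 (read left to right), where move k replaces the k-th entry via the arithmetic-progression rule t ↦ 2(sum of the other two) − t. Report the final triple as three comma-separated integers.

start (-2,2,-1) = (f(1,0),f(0,1),f(1,1))
replace slot 2: 2·((-2)+(-1)) − 2 = -8 → (-2,-8,-1)
replace slot 3: 2·((-2)+(-8)) − (-1) = -19 → (-2,-8,-19)
replace slot 1: 2·((-8)+(-19)) − (-2) = -52 → (-52,-8,-19)
replace slot 3: 2·((-52)+(-8)) − (-19) = -101 → (-52,-8,-101)

-52,-8,-101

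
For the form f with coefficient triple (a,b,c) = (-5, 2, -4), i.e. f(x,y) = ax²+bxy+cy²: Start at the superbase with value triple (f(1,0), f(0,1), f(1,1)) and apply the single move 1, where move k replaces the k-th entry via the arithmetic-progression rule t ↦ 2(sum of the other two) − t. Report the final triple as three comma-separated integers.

start (-5,-4,-7) = (f(1,0),f(0,1),f(1,1))
replace slot 1: 2·((-4)+(-7)) − (-5) = -17 → (-17,-4,-7)

-17,-4,-7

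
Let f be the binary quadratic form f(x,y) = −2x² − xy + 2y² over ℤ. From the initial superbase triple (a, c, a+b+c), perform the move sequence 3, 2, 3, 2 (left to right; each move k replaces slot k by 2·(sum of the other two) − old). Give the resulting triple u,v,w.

start (-2,2,-1) = (f(1,0),f(0,1),f(1,1))
replace slot 3: 2·((-2)+2) − (-1) = 1 → (-2,2,1)
replace slot 2: 2·((-2)+1) − 2 = -4 → (-2,-4,1)
replace slot 3: 2·((-2)+(-4)) − 1 = -13 → (-2,-4,-13)
replace slot 2: 2·((-2)+(-13)) − (-4) = -26 → (-2,-26,-13)

-2,-26,-13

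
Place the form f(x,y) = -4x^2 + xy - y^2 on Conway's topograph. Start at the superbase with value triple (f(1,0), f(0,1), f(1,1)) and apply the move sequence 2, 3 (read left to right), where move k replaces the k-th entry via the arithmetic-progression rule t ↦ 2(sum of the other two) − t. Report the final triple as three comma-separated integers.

start (-4,-1,-4) = (f(1,0),f(0,1),f(1,1))
replace slot 2: 2·((-4)+(-4)) − (-1) = -15 → (-4,-15,-4)
replace slot 3: 2·((-4)+(-15)) − (-4) = -34 → (-4,-15,-34)

-4,-15,-34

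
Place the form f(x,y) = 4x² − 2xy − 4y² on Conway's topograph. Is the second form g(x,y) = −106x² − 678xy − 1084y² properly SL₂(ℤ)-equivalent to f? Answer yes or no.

D₁ = 68, D₂ = 68
river cycle of f (length 6): (-4, 2, 4), (4, 6, -2), (-2, 6, 4), (4, 2, -4), (-4, 6, 2), (2, 6, -4)
river cycle of g (length 6): (-4, 2, 4), (4, 6, -2), (-2, 6, 4), (4, 2, -4), (-4, 6, 2), (2, 6, -4)
cycles coincide ⇒ equivalent

yes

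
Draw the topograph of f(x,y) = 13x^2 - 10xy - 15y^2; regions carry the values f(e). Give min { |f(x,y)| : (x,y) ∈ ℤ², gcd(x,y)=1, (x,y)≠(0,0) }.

descent: ρ → (-15,10,13)  [lands on river]
river: ρ → (13,16,-12)
river: ρ → (-12,8,17)
river: ρ → (17,26,-3)
river: ρ → (-3,28,8)
river: ρ → (8,20,-15)
closes: descent 1, river 6
min |a| on river = 3

3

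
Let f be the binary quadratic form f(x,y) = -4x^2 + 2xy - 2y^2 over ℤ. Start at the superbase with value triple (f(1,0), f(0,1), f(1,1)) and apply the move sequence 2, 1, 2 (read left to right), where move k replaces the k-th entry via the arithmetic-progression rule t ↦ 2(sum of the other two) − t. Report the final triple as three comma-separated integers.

start (-4,-2,-4) = (f(1,0),f(0,1),f(1,1))
replace slot 2: 2·((-4)+(-4)) − (-2) = -14 → (-4,-14,-4)
replace slot 1: 2·((-14)+(-4)) − (-4) = -32 → (-32,-14,-4)
replace slot 2: 2·((-32)+(-4)) − (-14) = -58 → (-32,-58,-4)

-32,-58,-4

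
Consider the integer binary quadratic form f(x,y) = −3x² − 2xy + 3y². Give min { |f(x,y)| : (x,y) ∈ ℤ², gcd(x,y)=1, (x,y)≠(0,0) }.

descent: ρ → (3,2,-3)  [lands on river]
river: ρ → (-3,4,2)
river: ρ → (2,4,-3)
river: ρ → (-3,2,3)
river: ρ → (3,4,-2)
river: ρ → (-2,4,3)
closes: descent 1, river 6
min |a| on river = 2

2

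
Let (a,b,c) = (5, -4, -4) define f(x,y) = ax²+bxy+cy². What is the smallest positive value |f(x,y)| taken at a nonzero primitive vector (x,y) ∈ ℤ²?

descent: ρ → (-4,4,5)  [lands on river]
river: ρ → (5,6,-3)
river: ρ → (-3,6,5)
river: ρ → (5,4,-4)
closes: descent 1, river 4
min |a| on river = 3

3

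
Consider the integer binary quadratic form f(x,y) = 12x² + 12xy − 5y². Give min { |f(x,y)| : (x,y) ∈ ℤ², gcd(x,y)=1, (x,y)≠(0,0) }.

river: ρ → (-5,18,3)
river: ρ → (3,18,-5)
river: ρ → (-5,12,12)
river: ρ → (12,12,-5)
closes: descent 0, river 4
min |a| on river = 3

3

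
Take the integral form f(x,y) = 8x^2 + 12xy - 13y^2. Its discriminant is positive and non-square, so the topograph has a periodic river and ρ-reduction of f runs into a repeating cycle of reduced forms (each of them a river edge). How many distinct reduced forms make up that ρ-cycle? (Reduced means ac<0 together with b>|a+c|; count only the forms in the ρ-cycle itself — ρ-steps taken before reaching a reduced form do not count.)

D = 560, ⌊√D⌋ = 23
river: ρ → (-13,14,7)
river: ρ → (7,14,-13)
river: ρ → (-13,12,8)
river: ρ → (8,20,-5)
river: ρ → (-5,20,8)
river: ρ → (8,12,-13)
ρ-cycle length = 6 (tail of 0 descent steps not counted)

6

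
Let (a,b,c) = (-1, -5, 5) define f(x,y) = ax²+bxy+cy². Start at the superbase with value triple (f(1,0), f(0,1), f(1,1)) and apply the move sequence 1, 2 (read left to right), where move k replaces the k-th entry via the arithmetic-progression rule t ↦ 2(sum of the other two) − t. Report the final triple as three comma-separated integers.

start (-1,5,-1) = (f(1,0),f(0,1),f(1,1))
replace slot 1: 2·(5+(-1)) − (-1) = 9 → (9,5,-1)
replace slot 2: 2·(9+(-1)) − 5 = 11 → (9,11,-1)

9,11,-1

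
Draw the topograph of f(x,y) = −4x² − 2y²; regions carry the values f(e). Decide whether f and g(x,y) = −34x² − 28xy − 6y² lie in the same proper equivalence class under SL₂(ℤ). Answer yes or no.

D₁ = -32, D₂ = -32
f is negative-definite; reduce −f:
−f: flip: (4,0,2)→(2,0,4)
−f: reduced (well bottom): (2,0,4) with a≤c, −a<b≤a
flip sign back: reduced form of f is (-2,0,-4)
g is negative-definite; reduce −g:
−g: flip: (34,28,6)→(6,-28,34)
−g: translate: b→-4 (≡-28 mod 12), so (6,-28,34)→(6,-4,2)
−g: flip: (6,-4,2)→(2,4,6)
−g: translate: b→0 (≡4 mod 4), so (2,4,6)→(2,0,4)
−g: reduced (well bottom): (2,0,4) with a≤c, −a<b≤a
flip sign back: reduced form of g is (-2,0,-4)
reduced forms (-2, 0, -4) vs (-2, 0, -4) ⇒ equivalent

yes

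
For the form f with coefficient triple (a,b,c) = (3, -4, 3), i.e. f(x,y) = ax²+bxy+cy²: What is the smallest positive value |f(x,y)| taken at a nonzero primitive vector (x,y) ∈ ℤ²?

translate: b→2 (≡-4 mod 6), so (3,-4,3)→(3,2,2)
flip: (3,2,2)→(2,-2,3)
translate: b→2 (≡-2 mod 4), so (2,-2,3)→(2,2,3)
reduced (well bottom): (2,2,3) with a≤c, −a<b≤a
well minimum = a = 2

2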